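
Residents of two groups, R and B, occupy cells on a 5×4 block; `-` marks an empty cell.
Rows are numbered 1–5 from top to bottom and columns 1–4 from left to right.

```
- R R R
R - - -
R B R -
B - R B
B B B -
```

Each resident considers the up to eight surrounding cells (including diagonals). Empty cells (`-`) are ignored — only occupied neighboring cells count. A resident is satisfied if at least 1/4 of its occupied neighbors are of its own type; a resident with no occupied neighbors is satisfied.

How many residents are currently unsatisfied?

(1,2)R 2/2 ✓
(1,3)R 2/2 ✓
(1,4)R 1/1 ✓
(2,1)R 2/3 ✓
(3,1)R 1/3 ✓
(3,2)B 1/5 ✗
(3,3)R 1/3 ✓
(4,1)B 3/4 ✓
(4,3)R 1/5 ✗
(4,4)B 1/3 ✓
(5,1)B 2/2 ✓
(5,2)B 3/4 ✓
(5,3)B 2/3 ✓
Unsatisfied: (3,2), (4,3) — 2 in total.

2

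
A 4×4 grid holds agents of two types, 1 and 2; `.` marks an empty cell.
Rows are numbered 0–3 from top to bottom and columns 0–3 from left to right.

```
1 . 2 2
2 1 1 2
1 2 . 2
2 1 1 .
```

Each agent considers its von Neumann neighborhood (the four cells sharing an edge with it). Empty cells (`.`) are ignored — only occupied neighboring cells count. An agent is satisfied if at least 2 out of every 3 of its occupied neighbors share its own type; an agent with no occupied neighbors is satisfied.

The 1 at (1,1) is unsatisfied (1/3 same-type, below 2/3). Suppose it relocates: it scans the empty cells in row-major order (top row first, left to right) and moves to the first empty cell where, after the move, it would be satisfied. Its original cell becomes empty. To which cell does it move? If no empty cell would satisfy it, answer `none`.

Vacating (1,1). Empty cells in order:
  (0,1): 1/2 same-type → still unsatisfied.
  (2,2): 2/4 same-type → still unsatisfied.
  (3,3): 1/2 same-type → still unsatisfied.

none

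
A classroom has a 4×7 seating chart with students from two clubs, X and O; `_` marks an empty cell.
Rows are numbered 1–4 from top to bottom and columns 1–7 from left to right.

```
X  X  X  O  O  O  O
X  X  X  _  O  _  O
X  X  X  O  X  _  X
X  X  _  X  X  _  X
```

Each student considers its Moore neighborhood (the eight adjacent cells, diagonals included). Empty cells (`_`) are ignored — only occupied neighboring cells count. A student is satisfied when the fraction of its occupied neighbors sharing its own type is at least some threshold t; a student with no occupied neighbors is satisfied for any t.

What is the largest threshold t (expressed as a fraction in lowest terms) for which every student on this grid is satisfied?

1/6

(1,1)X 3/3
(1,2)X 5/5
(1,3)X 3/4
(1,4)O 2/4
(1,5)O 3/3
(1,6)O 4/4
(1,7)O 2/2
(2,1)X 5/5
(2,2)X 8/8
(2,3)X 5/7
(2,5)O 4/5
(2,7)O 2/3
(3,1)X 5/5
(3,2)X 7/7
(3,3)X 5/6
(3,4)O 1/6
(3,5)X 2/4
(3,7)X 1/2
(4,1)X 3/3
(4,2)X 4/4
(4,4)X 3/4
(4,5)X 2/3
(4,7)X 1/1
The smallest same-type fraction is 1/6 at (3,4), which reduces to 1/6. Any threshold above that leaves this student unsatisfied.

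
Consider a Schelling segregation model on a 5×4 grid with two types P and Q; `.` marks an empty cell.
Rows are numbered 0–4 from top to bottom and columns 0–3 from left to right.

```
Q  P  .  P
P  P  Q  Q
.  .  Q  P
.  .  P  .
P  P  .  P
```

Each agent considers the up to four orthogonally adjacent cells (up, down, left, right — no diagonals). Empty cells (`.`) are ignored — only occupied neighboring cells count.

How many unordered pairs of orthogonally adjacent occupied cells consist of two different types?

7

Scan each occupied cell's neighbors to the right and below so each pair is counted once.
From row 0: 3 unlike of 4 pairs (running 3/4).
From row 1: 2 unlike of 5 pairs (running 5/9).
From row 2: 2 unlike of 2 pairs (running 7/11).
From row 4: 0 unlike of 1 pairs (running 7/12).
Total adjacent occupied pairs: 12; unlike-type pairs: 7.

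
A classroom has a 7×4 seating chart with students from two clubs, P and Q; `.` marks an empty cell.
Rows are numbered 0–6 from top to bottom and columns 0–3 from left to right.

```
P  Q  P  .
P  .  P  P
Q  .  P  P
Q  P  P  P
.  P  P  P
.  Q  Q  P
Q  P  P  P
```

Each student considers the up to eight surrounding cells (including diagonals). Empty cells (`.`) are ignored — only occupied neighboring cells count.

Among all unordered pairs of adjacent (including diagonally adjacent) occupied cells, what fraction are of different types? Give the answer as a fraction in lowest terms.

10/27

Scan each occupied cell's neighbors to the right and below (and the two forward diagonals) so each pair is counted once.
From row 0: 4 unlike of 7 pairs (running 4/7).
From row 1: 1 unlike of 6 pairs (running 5/13).
From row 2: 1 unlike of 8 pairs (running 6/21).
From row 3: 2 unlike of 11 pairs (running 8/32).
From row 4: 5 unlike of 9 pairs (running 13/41).
From row 5: 6 unlike of 10 pairs (running 19/51).
From row 6: 1 unlike of 3 pairs (running 20/54).
Total adjacent occupied pairs: 54; unlike-type pairs: 20.
20/54 reduces to 10/27.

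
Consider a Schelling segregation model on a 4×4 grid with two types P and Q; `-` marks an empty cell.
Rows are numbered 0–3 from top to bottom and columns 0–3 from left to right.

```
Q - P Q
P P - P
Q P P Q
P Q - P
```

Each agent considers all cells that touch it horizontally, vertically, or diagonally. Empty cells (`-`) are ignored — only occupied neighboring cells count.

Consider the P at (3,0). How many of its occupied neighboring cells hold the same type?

1

Occupied neighbors of (3,0): (2,0)=Q, (2,1)=P, (3,1)=Q.
Same type (P): 1 of 3.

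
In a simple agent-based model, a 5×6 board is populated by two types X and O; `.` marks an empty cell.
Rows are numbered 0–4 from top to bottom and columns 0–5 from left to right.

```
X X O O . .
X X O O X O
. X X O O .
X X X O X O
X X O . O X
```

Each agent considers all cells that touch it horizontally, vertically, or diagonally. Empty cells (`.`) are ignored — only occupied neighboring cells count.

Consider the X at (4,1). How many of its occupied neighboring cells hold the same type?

4

Occupied neighbors of (4,1): (3,0)=X, (3,1)=X, (3,2)=X, (4,0)=X, (4,2)=O.
Same type (X): 4 of 5.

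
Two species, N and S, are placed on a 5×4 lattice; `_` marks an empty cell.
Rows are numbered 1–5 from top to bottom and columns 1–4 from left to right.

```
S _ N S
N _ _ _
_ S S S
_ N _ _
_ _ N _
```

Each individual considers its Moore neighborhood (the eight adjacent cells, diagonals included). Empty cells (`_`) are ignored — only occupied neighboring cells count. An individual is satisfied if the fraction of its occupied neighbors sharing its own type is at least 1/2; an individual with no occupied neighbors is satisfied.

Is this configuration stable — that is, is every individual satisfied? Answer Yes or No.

(1,1)S 0/1 unhappy
(1,3)N 0/1 unhappy
(1,4)S 0/1 unhappy
(2,1)N 0/2 unhappy
(3,2)S 1/3 unhappy
(3,3)S 2/3 ok
(3,4)S 1/1 ok
(4,2)N 1/3 unhappy
(5,3)N 1/1 ok
For instance (1,1) has only 0/1 same-type neighbors, below 1/2.

No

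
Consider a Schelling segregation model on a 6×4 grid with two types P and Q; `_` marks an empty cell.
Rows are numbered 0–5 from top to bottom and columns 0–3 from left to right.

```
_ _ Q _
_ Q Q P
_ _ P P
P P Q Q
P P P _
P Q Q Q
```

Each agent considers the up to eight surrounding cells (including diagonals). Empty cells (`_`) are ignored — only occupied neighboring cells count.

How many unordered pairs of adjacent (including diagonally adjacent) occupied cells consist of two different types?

Scan each occupied cell's neighbors to the right and below (and the two forward diagonals) so each pair is counted once.
Row 0: Q(0,2)–Q(1,2)= Q(0,2)–P(1,3)≠ Q(0,2)–Q(1,1)=  → 1/3 unlike.
Row 1: Q(1,1)–Q(1,2)= Q(1,1)–P(2,2)≠ Q(1,2)–P(1,3)≠ Q(1,2)–P(2,2)≠ Q(1,2)–P(2,3)≠ P(1,3)–P(2,3)= P(1,3)–P(2,2)=  → 4/7 unlike.
Row 2: P(2,2)–P(2,3)= P(2,2)–Q(3,2)≠ P(2,2)–Q(3,3)≠ P(2,2)–P(3,1)= P(2,3)–Q(3,3)≠ P(2,3)–Q(3,2)≠  → 4/6 unlike.
Row 3: P(3,0)–P(3,1)= P(3,0)–P(4,0)= P(3,0)–P(4,1)= P(3,1)–Q(3,2)≠ P(3,1)–P(4,1)= P(3,1)–P(4,2)= P(3,1)–P(4,0)= Q(3,2)–Q(3,3)= Q(3,2)–P(4,2)≠ Q(3,2)–P(4,1)≠ Q(3,3)–P(4,2)≠  → 4/11 unlike.
Row 4: P(4,0)–P(4,1)= P(4,0)–P(5,0)= P(4,0)–Q(5,1)≠ P(4,1)–P(4,2)= P(4,1)–Q(5,1)≠ P(4,1)–Q(5,2)≠ P(4,1)–P(5,0)= P(4,2)–Q(5,2)≠ P(4,2)–Q(5,3)≠ P(4,2)–Q(5,1)≠  → 6/10 unlike.
Row 5: P(5,0)–Q(5,1)≠ Q(5,1)–Q(5,2)= Q(5,2)–Q(5,3)=  → 1/3 unlike.
Total adjacent occupied pairs: 40; unlike-type pairs: 20.

20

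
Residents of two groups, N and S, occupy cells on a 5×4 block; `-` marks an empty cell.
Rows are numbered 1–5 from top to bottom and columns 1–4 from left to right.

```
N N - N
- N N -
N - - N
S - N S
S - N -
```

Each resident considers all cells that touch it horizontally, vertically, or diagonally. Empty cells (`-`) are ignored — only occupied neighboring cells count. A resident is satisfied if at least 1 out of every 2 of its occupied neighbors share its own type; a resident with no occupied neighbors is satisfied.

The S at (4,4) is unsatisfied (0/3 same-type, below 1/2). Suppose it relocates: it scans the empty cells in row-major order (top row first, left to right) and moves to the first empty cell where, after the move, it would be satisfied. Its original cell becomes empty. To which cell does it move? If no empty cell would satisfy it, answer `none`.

(5,2)

Vacating (4,4). Empty cells in order:
  (1,3): 0/4 same-type → still unsatisfied.
  (2,1): 0/4 same-type → still unsatisfied.
  (2,4): 0/3 same-type → still unsatisfied.
  (3,2): 1/5 same-type → still unsatisfied.
  (3,3): 0/4 same-type → still unsatisfied.
  (4,2): 2/5 same-type → still unsatisfied.
  (5,2): 2/4 same-type → satisfied — stop here.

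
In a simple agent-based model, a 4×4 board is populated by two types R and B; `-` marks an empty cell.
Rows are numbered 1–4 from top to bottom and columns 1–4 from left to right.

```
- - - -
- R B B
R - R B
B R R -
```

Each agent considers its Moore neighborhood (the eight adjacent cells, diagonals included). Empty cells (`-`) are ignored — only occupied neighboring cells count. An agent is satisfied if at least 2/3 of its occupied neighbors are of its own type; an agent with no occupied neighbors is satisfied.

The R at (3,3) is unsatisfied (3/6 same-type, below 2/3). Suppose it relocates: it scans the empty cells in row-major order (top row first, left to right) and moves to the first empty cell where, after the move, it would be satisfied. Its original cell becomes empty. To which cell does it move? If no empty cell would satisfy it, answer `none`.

Vacating (3,3). Empty cells in order:
  (1,1): 1/1 same-type → satisfied — stop here.

(1,1)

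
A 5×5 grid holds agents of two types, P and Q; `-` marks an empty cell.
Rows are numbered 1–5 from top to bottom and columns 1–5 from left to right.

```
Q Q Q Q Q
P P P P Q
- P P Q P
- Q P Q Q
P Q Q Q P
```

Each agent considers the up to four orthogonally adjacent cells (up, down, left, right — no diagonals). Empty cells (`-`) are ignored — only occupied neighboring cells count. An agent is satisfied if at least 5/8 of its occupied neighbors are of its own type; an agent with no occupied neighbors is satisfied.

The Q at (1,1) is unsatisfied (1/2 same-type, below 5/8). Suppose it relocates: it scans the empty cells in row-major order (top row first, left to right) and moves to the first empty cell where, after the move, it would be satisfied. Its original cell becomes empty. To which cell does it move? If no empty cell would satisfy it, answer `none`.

none

Vacating (1,1). Empty cells in order:
  (3,1): 0/2 same-type → still unsatisfied.
  (4,1): 1/2 same-type → still unsatisfied.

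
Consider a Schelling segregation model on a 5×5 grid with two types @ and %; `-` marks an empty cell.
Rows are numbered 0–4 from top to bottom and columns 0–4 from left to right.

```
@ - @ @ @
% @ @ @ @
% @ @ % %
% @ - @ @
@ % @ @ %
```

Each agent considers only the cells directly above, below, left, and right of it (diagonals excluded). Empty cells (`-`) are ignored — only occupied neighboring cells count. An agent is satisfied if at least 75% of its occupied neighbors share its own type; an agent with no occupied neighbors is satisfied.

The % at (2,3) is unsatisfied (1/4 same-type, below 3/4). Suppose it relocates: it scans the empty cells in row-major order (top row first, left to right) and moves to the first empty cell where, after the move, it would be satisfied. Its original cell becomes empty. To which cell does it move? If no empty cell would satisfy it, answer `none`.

Vacating (2,3). Empty cells in order:
  (0,1): 0/3 same-type → still unsatisfied.
  (3,2): 0/4 same-type → still unsatisfied.

none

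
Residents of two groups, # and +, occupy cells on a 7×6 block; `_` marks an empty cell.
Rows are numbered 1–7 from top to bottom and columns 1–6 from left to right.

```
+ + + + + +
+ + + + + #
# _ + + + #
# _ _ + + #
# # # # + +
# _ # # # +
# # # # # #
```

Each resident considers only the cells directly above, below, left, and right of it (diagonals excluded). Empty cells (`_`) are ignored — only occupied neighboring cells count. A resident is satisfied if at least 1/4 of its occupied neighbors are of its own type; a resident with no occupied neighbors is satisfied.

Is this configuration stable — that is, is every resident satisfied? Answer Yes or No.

(1,1)+ 2/2 ✓
(1,2)+ 3/3 ✓
(1,3)+ 3/3 ✓
(1,4)+ 3/3 ✓
(1,5)+ 3/3 ✓
(1,6)+ 1/2 ✓
(2,1)+ 2/3 ✓
(2,2)+ 3/3 ✓
(2,3)+ 4/4 ✓
(2,4)+ 4/4 ✓
(2,5)+ 3/4 ✓
(2,6)# 1/3 ✓
(3,1)# 1/2 ✓
(3,3)+ 2/2 ✓
(3,4)+ 4/4 ✓
(3,5)+ 3/4 ✓
(3,6)# 2/3 ✓
(4,1)# 2/2 ✓
(4,4)+ 2/3 ✓
(4,5)+ 3/4 ✓
(4,6)# 1/3 ✓
(5,1)# 3/3 ✓
(5,2)# 2/2 ✓
(5,3)# 3/3 ✓
(5,4)# 2/4 ✓
(5,5)+ 2/4 ✓
(5,6)+ 2/3 ✓
(6,1)# 2/2 ✓
(6,3)# 3/3 ✓
(6,4)# 4/4 ✓
(6,5)# 2/4 ✓
(6,6)+ 1/3 ✓
(7,1)# 2/2 ✓
(7,2)# 2/2 ✓
(7,3)# 3/3 ✓
(7,4)# 3/3 ✓
(7,5)# 3/3 ✓
(7,6)# 1/2 ✓
All meet the threshold, so the configuration is stable.

Yes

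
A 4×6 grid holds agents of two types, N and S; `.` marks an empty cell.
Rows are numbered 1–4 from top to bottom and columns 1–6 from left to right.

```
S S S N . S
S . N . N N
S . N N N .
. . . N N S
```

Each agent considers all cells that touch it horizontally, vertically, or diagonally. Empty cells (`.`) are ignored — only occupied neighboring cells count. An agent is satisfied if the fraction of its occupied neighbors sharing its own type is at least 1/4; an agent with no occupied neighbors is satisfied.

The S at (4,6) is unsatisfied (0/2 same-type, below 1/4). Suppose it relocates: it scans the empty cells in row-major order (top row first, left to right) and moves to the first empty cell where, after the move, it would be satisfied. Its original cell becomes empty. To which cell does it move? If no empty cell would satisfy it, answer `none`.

(1,5)

Vacating (4,6). Empty cells in order:
  (1,5): 1/4 same-type → satisfied — stop here.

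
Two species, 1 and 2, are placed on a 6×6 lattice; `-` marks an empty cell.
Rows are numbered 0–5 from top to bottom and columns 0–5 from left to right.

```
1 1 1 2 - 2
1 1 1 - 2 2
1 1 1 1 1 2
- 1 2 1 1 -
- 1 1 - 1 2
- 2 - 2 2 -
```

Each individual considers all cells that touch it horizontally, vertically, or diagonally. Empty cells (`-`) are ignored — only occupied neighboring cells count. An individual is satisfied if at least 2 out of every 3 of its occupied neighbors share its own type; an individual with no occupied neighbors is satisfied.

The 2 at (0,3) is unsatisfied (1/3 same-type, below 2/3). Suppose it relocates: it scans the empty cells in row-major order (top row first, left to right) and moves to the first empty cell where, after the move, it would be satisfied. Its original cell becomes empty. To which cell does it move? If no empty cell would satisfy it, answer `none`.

(0,4)

Vacating (0,3). Empty cells in order:
  (0,4): 3/3 same-type → satisfied — stop here.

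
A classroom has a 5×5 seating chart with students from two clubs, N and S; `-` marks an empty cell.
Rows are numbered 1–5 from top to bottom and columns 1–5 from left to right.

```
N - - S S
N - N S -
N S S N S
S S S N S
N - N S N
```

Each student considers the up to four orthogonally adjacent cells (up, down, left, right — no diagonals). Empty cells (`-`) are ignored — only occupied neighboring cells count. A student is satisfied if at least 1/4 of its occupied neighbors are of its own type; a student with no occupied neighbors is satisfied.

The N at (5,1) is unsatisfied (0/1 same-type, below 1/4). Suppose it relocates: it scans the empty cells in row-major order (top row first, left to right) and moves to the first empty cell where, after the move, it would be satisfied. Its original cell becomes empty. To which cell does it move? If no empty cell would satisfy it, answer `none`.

Vacating (5,1). Empty cells in order:
  (1,2): 1/1 same-type → satisfied — stop here.

(1,2)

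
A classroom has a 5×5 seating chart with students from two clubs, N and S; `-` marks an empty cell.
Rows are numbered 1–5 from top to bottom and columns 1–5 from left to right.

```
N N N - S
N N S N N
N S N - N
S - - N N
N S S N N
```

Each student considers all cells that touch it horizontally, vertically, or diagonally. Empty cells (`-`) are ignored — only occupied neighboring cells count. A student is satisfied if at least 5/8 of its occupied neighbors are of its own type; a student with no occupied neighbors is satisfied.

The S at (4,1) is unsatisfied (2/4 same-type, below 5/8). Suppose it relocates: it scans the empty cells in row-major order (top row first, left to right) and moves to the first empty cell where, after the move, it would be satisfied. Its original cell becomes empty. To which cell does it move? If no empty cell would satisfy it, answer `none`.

none

Vacating (4,1). Empty cells in order:
  (1,4): 2/5 same-type → still unsatisfied.
  (3,4): 1/7 same-type → still unsatisfied.
  (4,2): 3/6 same-type → still unsatisfied.
  (4,3): 3/6 same-type → still unsatisfied.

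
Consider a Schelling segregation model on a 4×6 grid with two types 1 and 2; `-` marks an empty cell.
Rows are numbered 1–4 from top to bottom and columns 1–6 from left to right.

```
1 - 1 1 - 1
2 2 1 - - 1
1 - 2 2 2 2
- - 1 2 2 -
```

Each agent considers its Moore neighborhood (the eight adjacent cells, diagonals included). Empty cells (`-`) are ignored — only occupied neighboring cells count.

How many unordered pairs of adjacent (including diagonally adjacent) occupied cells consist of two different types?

Scan each occupied cell's neighbors to the right and below (and the two forward diagonals) so each pair is counted once.
Row 1: 1(1,1)–2(2,1)≠ 1(1,1)–2(2,2)≠ 1(1,3)–1(1,4)= 1(1,3)–1(2,3)= 1(1,3)–2(2,2)≠ 1(1,4)–1(2,3)= 1(1,6)–1(2,6)=  → 3/7 unlike.
Row 2: 2(2,1)–2(2,2)= 2(2,1)–1(3,1)≠ 2(2,2)–1(2,3)≠ 2(2,2)–2(3,3)= 2(2,2)–1(3,1)≠ 1(2,3)–2(3,3)≠ 1(2,3)–2(3,4)≠ 1(2,6)–2(3,6)≠ 1(2,6)–2(3,5)≠  → 7/9 unlike.
Row 3: 2(3,3)–2(3,4)= 2(3,3)–1(4,3)≠ 2(3,3)–2(4,4)= 2(3,4)–2(3,5)= 2(3,4)–2(4,4)= 2(3,4)–2(4,5)= 2(3,4)–1(4,3)≠ 2(3,5)–2(3,6)= 2(3,5)–2(4,5)= 2(3,5)–2(4,4)= 2(3,6)–2(4,5)=  → 2/11 unlike.
Row 4: 1(4,3)–2(4,4)≠ 2(4,4)–2(4,5)=  → 1/2 unlike.
Total adjacent occupied pairs: 29; unlike-type pairs: 13.

13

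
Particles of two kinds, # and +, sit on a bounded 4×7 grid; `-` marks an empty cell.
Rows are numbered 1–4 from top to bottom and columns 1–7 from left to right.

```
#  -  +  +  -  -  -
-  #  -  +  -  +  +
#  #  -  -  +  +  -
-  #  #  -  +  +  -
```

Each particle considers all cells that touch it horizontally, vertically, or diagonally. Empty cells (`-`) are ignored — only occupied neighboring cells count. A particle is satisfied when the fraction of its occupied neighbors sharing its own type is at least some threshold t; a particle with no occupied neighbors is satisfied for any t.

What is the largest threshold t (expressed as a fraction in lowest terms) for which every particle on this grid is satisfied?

2/3

Row 1: (1,1)# 1/1 · (1,3)+ 2/3 · (1,4)+ 2/2
Row 2: (2,2)# 3/4 · (2,4)+ 3/3 · (2,6)+ 3/3 · (2,7)+ 2/2
Row 3: (3,1)# 3/3 · (3,2)# 4/4 · (3,5)+ 5/5 · (3,6)+ 5/5
Row 4: (4,2)# 3/3 · (4,3)# 2/2 · (4,5)+ 3/3 · (4,6)+ 3/3
The smallest same-type fraction is 2/3 at (1,3), which reduces to 2/3. Any threshold above that leaves this particle unsatisfied.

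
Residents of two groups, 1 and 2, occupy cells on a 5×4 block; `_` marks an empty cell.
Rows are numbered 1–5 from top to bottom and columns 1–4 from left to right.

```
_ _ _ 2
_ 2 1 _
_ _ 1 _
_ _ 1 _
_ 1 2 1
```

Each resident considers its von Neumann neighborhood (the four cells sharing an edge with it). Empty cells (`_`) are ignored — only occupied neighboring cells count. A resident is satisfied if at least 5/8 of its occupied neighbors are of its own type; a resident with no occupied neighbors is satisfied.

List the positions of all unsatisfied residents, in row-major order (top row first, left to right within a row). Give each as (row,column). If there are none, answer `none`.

(2,2), (2,3), (4,3), (5,2), (5,3), (5,4)

Row 1: (1,4)2 0/0 satisfied
Row 2: (2,2)2 0/1 not · (2,3)1 1/2 not
Row 3: (3,3)1 2/2 satisfied
Row 4: (4,3)1 1/2 not
Row 5: (5,2)1 0/1 not · (5,3)2 0/3 not · (5,4)1 0/1 not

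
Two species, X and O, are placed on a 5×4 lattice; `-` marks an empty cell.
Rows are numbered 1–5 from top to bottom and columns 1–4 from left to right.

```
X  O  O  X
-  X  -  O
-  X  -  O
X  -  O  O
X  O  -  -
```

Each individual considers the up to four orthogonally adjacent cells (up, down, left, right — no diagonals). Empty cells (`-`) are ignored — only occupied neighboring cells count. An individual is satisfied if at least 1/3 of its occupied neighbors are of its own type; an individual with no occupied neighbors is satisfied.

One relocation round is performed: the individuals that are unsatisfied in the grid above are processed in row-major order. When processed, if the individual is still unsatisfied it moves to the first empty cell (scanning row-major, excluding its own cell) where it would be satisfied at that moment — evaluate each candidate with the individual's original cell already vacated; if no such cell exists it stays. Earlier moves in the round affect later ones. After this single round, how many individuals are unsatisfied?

Initially unsatisfied (in order): (1,1), (1,4), (5,2).
  (1,1) → (2,1).
  (1,4) → (1,1).
  (5,2) → (1,4).
Resulting grid:
X O O O
X X - O
- X - O
X - O O
X - - -
All satisfied now.

0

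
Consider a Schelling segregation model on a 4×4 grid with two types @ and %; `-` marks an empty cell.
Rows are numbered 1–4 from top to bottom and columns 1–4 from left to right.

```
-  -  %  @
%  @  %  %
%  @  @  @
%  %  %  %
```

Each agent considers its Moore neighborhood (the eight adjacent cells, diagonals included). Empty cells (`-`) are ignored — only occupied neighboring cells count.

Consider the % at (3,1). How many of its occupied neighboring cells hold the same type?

Occupied neighbors of (3,1): (2,1)=%, (2,2)=@, (3,2)=@, (4,1)=%, (4,2)=%.
Same type (%): 3 of 5.

3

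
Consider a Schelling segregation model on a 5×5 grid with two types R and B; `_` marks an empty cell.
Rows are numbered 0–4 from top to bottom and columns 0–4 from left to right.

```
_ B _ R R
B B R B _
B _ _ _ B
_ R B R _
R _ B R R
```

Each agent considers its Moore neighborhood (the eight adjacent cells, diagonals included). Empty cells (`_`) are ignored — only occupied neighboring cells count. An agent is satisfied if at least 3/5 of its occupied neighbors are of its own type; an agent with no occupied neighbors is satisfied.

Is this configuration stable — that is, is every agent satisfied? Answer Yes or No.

No

Row 0: (0,1)B 2/3 ok · (0,3)R 2/3 ok · (0,4)R 1/2 unhappy
Row 1: (1,0)B 3/3 ok · (1,1)B 3/4 ok · (1,2)R 1/4 unhappy · (1,3)B 1/4 unhappy
Row 2: (2,0)B 2/3 ok · (2,4)B 1/2 unhappy
Row 3: (3,1)R 1/4 unhappy · (3,2)B 1/4 unhappy · (3,3)R 2/5 unhappy
Row 4: (4,0)R 1/1 ok · (4,2)B 1/4 unhappy · (4,3)R 2/4 unhappy · (4,4)R 2/2 ok
For instance (0,4) has only 1/2 same-type neighbors, below 3/5.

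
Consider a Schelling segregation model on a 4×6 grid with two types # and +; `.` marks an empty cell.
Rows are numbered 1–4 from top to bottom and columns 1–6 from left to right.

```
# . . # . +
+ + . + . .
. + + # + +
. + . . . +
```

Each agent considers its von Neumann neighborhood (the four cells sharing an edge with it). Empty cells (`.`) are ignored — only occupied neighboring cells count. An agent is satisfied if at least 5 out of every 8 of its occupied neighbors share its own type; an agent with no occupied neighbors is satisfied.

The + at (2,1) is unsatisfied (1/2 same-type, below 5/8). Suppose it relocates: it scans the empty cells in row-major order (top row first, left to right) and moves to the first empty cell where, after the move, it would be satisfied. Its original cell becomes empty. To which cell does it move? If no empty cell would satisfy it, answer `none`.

(2,3)

Vacating (2,1). Empty cells in order:
  (1,2): 1/2 same-type → still unsatisfied.
  (1,3): 0/1 same-type → still unsatisfied.
  (1,5): 1/2 same-type → still unsatisfied.
  (2,3): 3/3 same-type → satisfied — stop here.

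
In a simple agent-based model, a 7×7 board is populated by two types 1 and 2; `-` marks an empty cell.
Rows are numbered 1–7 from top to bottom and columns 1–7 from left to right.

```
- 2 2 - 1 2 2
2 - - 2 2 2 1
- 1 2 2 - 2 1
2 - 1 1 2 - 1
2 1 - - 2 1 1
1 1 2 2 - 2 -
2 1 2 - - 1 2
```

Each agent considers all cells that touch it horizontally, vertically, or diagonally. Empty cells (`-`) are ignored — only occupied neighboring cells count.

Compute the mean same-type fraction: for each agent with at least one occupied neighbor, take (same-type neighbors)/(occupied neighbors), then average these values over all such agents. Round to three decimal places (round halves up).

(1,2)2 2/2
(1,3)2 2/2
(1,5)1 0/4
(1,6)2 3/5
(1,7)2 2/3
(2,1)2 1/2
(2,4)2 4/5
(2,5)2 5/6
(2,6)2 4/7
(2,7)1 1/5
(3,2)1 1/4
(3,3)2 2/5
(3,4)2 4/6
(3,6)2 3/6
(3,7)1 2/4
(4,1)2 1/3
(4,3)1 3/5
(4,4)1 1/5
(4,5)2 3/5
(4,7)1 3/4
(5,1)2 1/4
(5,2)1 3/6
(5,5)2 3/5
(5,6)1 2/5
(5,7)1 2/3
(6,1)1 3/5
(6,2)1 3/7
(6,3)2 2/5
(6,4)2 3/3
(6,6)2 2/5
(7,1)2 0/3
(7,2)1 2/5
(7,3)2 2/4
(7,6)1 0/2
(7,7)2 1/2
Sum over 35 agents: 2/2 + 2/2 + 0/4 + 3/5 + 2/3 + 1/2 + 4/5 + 5/6 + 4/7 + 1/5 + 1/4 + 2/5 + 4/6 + 3/6 + 2/4 + 1/3 + 3/5 + 1/5 + 3/5 + 3/4 + 1/4 + 3/6 + 3/5 + 2/5 + 2/3 + 3/5 + 3/7 + 2/5 + 3/3 + 2/5 + 0/3 + 2/5 + 2/4 + 0/2 + 1/2 = 1057/60; mean = 1057/60 ÷ 35 = 151/300 = 0.503333… → 0.503.

0.503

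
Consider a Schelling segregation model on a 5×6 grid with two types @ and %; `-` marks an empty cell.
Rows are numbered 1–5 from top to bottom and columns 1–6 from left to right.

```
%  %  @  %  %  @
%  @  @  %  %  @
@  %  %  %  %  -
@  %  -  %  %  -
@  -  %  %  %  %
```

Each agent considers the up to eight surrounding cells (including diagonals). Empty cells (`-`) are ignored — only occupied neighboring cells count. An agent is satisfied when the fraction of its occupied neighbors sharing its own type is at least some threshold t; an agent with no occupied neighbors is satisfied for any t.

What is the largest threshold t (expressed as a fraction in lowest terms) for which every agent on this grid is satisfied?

1/4

Row 1: (1,1)% 2/3 · (1,2)% 2/5 · (1,3)@ 2/5 · (1,4)% 3/5 · (1,5)% 3/5 · (1,6)@ 1/3
Row 2: (2,1)% 3/5 · (2,2)@ 3/8 · (2,3)@ 2/8 · (2,4)% 6/8 · (2,5)% 5/7 · (2,6)@ 1/4
Row 3: (3,1)@ 2/5 · (3,2)% 3/7 · (3,3)% 5/7 · (3,4)% 6/7 · (3,5)% 5/6
Row 4: (4,1)@ 2/4 · (4,2)% 3/6 · (4,4)% 7/7 · (4,5)% 6/6
Row 5: (5,1)@ 1/2 · (5,3)% 3/3 · (5,4)% 4/4 · (5,5)% 4/4 · (5,6)% 2/2
The smallest same-type fraction is 2/8 at (2,3), which reduces to 1/4. Any threshold above that leaves this agent unsatisfied.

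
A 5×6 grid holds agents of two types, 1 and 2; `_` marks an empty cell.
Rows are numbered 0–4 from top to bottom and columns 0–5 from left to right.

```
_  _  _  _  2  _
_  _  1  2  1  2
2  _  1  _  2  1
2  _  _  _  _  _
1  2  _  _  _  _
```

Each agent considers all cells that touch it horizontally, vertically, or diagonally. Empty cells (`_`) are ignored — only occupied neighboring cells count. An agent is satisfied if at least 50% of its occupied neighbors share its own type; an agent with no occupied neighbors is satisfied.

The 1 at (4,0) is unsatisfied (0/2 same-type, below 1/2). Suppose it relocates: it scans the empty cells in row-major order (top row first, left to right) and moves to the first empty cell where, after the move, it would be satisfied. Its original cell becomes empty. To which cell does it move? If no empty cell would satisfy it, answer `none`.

(0,0)

Vacating (4,0). Empty cells in order:
  (0,0): 0/0 same-type → satisfied — stop here.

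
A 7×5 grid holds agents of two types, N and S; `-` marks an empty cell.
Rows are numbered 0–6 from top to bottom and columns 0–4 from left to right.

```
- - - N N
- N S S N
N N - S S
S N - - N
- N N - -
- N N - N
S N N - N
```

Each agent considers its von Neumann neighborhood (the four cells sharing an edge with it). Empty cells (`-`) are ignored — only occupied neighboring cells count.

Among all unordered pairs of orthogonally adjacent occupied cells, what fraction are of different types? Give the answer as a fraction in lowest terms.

8/25

Scan each occupied cell's neighbors to the right and below so each pair is counted once.
Row 0: N(0,3)–N(0,4)= N(0,3)–S(1,3)≠ N(0,4)–N(1,4)=  → 1/3 unlike.
Row 1: N(1,1)–S(1,2)≠ N(1,1)–N(2,1)= S(1,2)–S(1,3)= S(1,3)–N(1,4)≠ S(1,3)–S(2,3)= N(1,4)–S(2,4)≠  → 3/6 unlike.
Row 2: N(2,0)–N(2,1)= N(2,0)–S(3,0)≠ N(2,1)–N(3,1)= S(2,3)–S(2,4)= S(2,4)–N(3,4)≠  → 2/5 unlike.
Row 3: S(3,0)–N(3,1)≠ N(3,1)–N(4,1)=  → 1/2 unlike.
Row 4: N(4,1)–N(4,2)= N(4,1)–N(5,1)= N(4,2)–N(5,2)=  → 0/3 unlike.
Row 5: N(5,1)–N(5,2)= N(5,1)–N(6,1)= N(5,2)–N(6,2)= N(5,4)–N(6,4)=  → 0/4 unlike.
Row 6: S(6,0)–N(6,1)≠ N(6,1)–N(6,2)=  → 1/2 unlike.
Total adjacent occupied pairs: 25; unlike-type pairs: 8.
8/25 is already in lowest terms.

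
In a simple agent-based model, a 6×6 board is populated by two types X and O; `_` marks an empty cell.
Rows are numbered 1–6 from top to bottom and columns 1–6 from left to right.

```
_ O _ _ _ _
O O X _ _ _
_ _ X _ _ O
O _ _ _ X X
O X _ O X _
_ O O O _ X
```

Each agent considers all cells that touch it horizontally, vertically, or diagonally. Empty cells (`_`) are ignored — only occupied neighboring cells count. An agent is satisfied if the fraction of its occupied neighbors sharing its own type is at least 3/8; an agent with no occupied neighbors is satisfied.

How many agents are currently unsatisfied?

3

(1,2)O 2/3 satisfied
(2,1)O 2/2 satisfied
(2,2)O 2/4 satisfied
(2,3)X 1/3 not
(3,3)X 1/2 satisfied
(3,6)O 0/2 not
(4,1)O 1/2 satisfied
(4,5)X 2/4 satisfied
(4,6)X 2/3 satisfied
(5,1)O 2/3 satisfied
(5,2)X 0/4 not
(5,4)O 2/4 satisfied
(5,5)X 3/5 satisfied
(6,2)O 2/3 satisfied
(6,3)O 3/4 satisfied
(6,4)O 2/3 satisfied
(6,6)X 1/1 satisfied
Unsatisfied: (2,3), (3,6), (5,2) — 3 in total.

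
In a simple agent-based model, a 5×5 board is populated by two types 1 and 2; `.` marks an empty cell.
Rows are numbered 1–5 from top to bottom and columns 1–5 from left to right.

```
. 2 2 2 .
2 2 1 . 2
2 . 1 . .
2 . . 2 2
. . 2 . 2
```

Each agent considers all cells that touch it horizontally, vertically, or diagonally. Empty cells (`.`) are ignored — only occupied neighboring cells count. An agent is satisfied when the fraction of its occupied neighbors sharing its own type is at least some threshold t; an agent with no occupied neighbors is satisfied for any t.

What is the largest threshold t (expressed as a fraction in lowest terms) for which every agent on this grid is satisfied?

Row 1: (1,2)2 3/4 · (1,3)2 3/4 · (1,4)2 2/3
Row 2: (2,1)2 3/3 · (2,2)2 4/6 · (2,3)1 1/5 · (2,5)2 1/1
Row 3: (3,1)2 3/3 · (3,3)1 1/3
Row 4: (4,1)2 1/1 · (4,4)2 3/4 · (4,5)2 2/2
Row 5: (5,3)2 1/1 · (5,5)2 2/2
The smallest same-type fraction is 1/5 at (2,3), which reduces to 1/5. Any threshold above that leaves this agent unsatisfied.

1/5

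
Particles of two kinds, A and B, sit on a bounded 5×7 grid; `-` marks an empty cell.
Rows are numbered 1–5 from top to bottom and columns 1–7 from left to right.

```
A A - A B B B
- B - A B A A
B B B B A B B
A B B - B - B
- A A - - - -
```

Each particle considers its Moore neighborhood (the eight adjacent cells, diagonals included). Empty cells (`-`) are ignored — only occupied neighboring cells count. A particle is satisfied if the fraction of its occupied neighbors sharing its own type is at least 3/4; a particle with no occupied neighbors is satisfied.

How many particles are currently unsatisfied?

Row 1: (1,1)A 1/2 not · (1,2)A 1/2 not · (1,4)A 1/3 not · (1,5)B 2/5 not · (1,6)B 3/5 not · (1,7)B 1/3 not
Row 2: (2,2)B 3/5 not · (2,4)A 2/6 not · (2,5)B 4/8 not · (2,6)A 2/8 not · (2,7)A 1/5 not
Row 3: (3,1)B 3/4 satisfied · (3,2)B 5/6 satisfied · (3,3)B 5/6 satisfied · (3,4)B 4/6 not · (3,5)A 2/6 not · (3,6)B 4/7 not · (3,7)B 2/4 not
Row 4: (4,1)A 1/4 not · (4,2)B 4/7 not · (4,3)B 4/6 not · (4,5)B 2/3 not · (4,7)B 2/2 satisfied
Row 5: (5,2)A 2/4 not · (5,3)A 1/3 not
Unsatisfied: (1,1), (1,2), (1,4), (1,5), (1,6), (1,7), (2,2), (2,4), (2,5), (2,6), (2,7), (3,4), (3,5), (3,6), (3,7), (4,1), (4,2), (4,3), (4,5), (5,2), (5,3) — 21 in total.

21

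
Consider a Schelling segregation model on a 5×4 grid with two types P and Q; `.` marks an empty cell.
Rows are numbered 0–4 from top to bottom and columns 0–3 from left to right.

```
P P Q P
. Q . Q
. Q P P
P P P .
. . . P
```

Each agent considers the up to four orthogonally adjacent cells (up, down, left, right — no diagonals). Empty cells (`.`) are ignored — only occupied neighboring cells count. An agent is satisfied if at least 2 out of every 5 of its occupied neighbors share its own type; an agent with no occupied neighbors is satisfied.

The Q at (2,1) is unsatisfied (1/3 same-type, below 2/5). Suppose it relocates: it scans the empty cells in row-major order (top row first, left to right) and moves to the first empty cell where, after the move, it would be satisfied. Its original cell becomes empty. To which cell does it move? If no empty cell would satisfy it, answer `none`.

(1,0)

Vacating (2,1). Empty cells in order:
  (1,0): 1/2 same-type → satisfied — stop here.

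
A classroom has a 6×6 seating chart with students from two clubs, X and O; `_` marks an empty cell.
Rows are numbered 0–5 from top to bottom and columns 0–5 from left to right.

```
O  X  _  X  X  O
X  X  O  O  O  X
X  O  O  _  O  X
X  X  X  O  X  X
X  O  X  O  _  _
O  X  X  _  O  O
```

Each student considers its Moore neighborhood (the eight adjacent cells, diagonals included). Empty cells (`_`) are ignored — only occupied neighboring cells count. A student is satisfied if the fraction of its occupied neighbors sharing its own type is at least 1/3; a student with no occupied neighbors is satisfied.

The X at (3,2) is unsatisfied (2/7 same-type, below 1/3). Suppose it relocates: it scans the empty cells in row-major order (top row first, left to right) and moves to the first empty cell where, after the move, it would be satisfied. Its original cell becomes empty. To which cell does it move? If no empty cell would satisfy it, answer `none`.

(0,2)

Vacating (3,2). Empty cells in order:
  (0,2): 3/5 same-type → satisfied — stop here.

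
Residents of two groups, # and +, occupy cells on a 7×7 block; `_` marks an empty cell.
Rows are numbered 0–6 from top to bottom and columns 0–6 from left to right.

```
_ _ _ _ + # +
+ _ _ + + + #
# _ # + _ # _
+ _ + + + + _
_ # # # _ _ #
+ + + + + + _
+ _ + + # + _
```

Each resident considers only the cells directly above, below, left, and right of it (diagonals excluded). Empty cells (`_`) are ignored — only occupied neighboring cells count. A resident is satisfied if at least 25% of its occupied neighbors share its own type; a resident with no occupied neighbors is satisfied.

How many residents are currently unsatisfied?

Row 0: (0,4)+ 1/2 ok · (0,5)# 0/3 unhappy · (0,6)+ 0/2 unhappy
Row 1: (1,0)+ 0/1 unhappy · (1,3)+ 2/2 ok · (1,4)+ 3/3 ok · (1,5)+ 1/4 ok · (1,6)# 0/2 unhappy
Row 2: (2,0)# 0/2 unhappy · (2,2)# 0/2 unhappy · (2,3)+ 2/3 ok · (2,5)# 0/2 unhappy
Row 3: (3,0)+ 0/1 unhappy · (3,2)+ 1/3 ok · (3,3)+ 3/4 ok · (3,4)+ 2/2 ok · (3,5)+ 1/2 ok
Row 4: (4,1)# 1/2 ok · (4,2)# 2/4 ok · (4,3)# 1/3 ok · (4,6)# 0/0 ok
Row 5: (5,0)+ 2/2 ok · (5,1)+ 2/3 ok · (5,2)+ 3/4 ok · (5,3)+ 3/4 ok · (5,4)+ 2/3 ok · (5,5)+ 2/2 ok
Row 6: (6,0)+ 1/1 ok · (6,2)+ 2/2 ok · (6,3)+ 2/3 ok · (6,4)# 0/3 unhappy · (6,5)+ 1/2 ok
Unsatisfied: (0,5), (0,6), (1,0), (1,6), (2,0), (2,2), (2,5), (3,0), (6,4) — 9 in total.

9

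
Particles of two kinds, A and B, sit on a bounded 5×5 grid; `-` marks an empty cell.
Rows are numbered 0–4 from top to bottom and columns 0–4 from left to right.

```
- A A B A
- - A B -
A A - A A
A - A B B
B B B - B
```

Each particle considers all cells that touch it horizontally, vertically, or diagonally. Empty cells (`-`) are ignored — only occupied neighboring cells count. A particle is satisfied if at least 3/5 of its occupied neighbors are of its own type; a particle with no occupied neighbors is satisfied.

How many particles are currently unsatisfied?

(0,1)A 2/2 satisfied
(0,2)A 2/4 not
(0,3)B 1/4 not
(0,4)A 0/2 not
(1,2)A 4/6 satisfied
(1,3)B 1/6 not
(2,0)A 2/2 satisfied
(2,1)A 4/4 satisfied
(2,3)A 3/6 not
(2,4)A 1/4 not
(3,0)A 2/4 not
(3,2)A 2/5 not
(3,3)B 3/6 not
(3,4)B 2/4 not
(4,0)B 1/2 not
(4,1)B 2/4 not
(4,2)B 2/3 satisfied
(4,4)B 2/2 satisfied
Unsatisfied: (0,2), (0,3), (0,4), (1,3), (2,3), (2,4), (3,0), (3,2), (3,3), (3,4), (4,0), (4,1) — 12 in total.

12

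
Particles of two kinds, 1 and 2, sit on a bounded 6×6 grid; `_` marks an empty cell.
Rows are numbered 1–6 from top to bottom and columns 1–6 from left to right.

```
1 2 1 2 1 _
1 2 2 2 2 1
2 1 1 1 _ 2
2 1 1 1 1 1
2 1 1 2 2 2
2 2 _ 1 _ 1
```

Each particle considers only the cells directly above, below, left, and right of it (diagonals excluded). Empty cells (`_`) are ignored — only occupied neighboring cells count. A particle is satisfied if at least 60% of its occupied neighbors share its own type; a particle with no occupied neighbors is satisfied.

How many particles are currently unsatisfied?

Row 1: (1,1)1 1/2 unhappy · (1,2)2 1/3 unhappy · (1,3)1 0/3 unhappy · (1,4)2 1/3 unhappy · (1,5)1 0/2 unhappy
Row 2: (2,1)1 1/3 unhappy · (2,2)2 2/4 unhappy · (2,3)2 2/4 unhappy · (2,4)2 3/4 ok · (2,5)2 1/3 unhappy · (2,6)1 0/2 unhappy
Row 3: (3,1)2 1/3 unhappy · (3,2)1 2/4 unhappy · (3,3)1 3/4 ok · (3,4)1 2/3 ok · (3,6)2 0/2 unhappy
Row 4: (4,1)2 2/3 ok · (4,2)1 3/4 ok · (4,3)1 4/4 ok · (4,4)1 3/4 ok · (4,5)1 2/3 ok · (4,6)1 1/3 unhappy
Row 5: (5,1)2 2/3 ok · (5,2)1 2/4 unhappy · (5,3)1 2/3 ok · (5,4)2 1/4 unhappy · (5,5)2 2/3 ok · (5,6)2 1/3 unhappy
Row 6: (6,1)2 2/2 ok · (6,2)2 1/2 unhappy · (6,4)1 0/1 unhappy · (6,6)1 0/1 unhappy
Unsatisfied: (1,1), (1,2), (1,3), (1,4), (1,5), (2,1), (2,2), (2,3), (2,5), (2,6), (3,1), (3,2), (3,6), (4,6), (5,2), (5,4), (5,6), (6,2), (6,4), (6,6) — 20 in total.

20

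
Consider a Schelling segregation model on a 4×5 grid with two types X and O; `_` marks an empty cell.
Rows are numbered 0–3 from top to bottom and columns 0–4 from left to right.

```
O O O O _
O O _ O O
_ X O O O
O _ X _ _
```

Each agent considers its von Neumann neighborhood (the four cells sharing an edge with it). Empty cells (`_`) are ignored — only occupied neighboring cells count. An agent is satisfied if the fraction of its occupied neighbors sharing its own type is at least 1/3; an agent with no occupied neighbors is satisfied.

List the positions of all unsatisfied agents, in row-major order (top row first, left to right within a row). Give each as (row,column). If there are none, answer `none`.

(0,0)O 2/2 satisfied
(0,1)O 3/3 satisfied
(0,2)O 2/2 satisfied
(0,3)O 2/2 satisfied
(1,0)O 2/2 satisfied
(1,1)O 2/3 satisfied
(1,3)O 3/3 satisfied
(1,4)O 2/2 satisfied
(2,1)X 0/2 not
(2,2)O 1/3 satisfied
(2,3)O 3/3 satisfied
(2,4)O 2/2 satisfied
(3,0)O 0/0 satisfied
(3,2)X 0/1 not

(2,1), (3,2)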